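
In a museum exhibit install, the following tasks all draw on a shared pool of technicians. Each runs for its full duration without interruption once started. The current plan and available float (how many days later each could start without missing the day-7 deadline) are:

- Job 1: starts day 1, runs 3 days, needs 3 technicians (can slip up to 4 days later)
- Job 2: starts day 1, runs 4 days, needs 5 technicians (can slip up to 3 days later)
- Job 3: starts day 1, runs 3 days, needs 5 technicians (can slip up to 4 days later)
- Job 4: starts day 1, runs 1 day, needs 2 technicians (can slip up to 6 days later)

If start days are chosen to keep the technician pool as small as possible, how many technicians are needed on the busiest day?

Early-start (Job 1@1, Job 2@1, Job 3@1, Job 4@1) gives peak 15: d1:15  d2:13  d3:13  d4:5  d5:0  d6:0  d7:0.
Shift Job 3→5, Job 4→4.
Schedule Job 1@1, Job 2@1, Job 3@5, Job 4@4: d1:8  d2:8  d3:8  d4:7  d5:5  d6:5  d7:5 — peak 8.

8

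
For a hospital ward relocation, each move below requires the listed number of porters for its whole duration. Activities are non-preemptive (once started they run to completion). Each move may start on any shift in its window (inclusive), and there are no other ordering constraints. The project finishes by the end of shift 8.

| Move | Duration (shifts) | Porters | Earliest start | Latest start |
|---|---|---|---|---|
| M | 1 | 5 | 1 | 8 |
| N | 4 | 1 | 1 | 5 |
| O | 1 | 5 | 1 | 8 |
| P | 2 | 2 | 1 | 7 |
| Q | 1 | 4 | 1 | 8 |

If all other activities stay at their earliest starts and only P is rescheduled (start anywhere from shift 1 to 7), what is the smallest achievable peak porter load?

P@1: s1:17  s2:3  s3:1  s4:1  s5:0  s6:0  s7:0  s8:0 → peak 17
P@2: s1:15  s2:3  s3:3  s4:1  s5:0  s6:0  s7:0  s8:0 → peak 15
P@3: s1:15  s2:1  s3:3  s4:3  s5:0  s6:0  s7:0  s8:0 → peak 15
P@4: s1:15  s2:1  s3:1  s4:3  s5:2  s6:0  s7:0  s8:0 → peak 15
P@5: s1:15  s2:1  s3:1  s4:1  s5:2  s6:2  s7:0  s8:0 → peak 15
P@6: s1:15  s2:1  s3:1  s4:1  s5:0  s6:2  s7:2  s8:0 → peak 15
P@7: s1:15  s2:1  s3:1  s4:1  s5:0  s6:0  s7:2  s8:2 → peak 15
Best is P@2, peak 15.

15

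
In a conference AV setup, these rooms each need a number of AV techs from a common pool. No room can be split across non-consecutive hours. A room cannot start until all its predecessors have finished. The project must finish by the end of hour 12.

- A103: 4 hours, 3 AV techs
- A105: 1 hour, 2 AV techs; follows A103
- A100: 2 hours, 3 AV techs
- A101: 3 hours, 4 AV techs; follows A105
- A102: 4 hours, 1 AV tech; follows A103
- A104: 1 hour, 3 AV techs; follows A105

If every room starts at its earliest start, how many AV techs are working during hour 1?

6

At early start, hour 1 has: A103, A100.
Demand: 3 + 3 = 6.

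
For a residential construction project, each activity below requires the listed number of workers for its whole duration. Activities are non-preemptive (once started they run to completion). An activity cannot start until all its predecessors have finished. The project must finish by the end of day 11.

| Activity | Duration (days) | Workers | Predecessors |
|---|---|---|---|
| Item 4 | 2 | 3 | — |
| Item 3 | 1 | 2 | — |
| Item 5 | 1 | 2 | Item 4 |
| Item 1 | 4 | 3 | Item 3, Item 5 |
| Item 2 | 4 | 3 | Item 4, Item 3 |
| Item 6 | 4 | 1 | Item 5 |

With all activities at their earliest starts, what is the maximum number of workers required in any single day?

7

Early-start schedule: Item 4@1, Item 3@1, Item 5@3, Item 1@4, Item 2@3, Item 6@4.
Load per day: day 1: 5, day 2: 3, day 3: 5, day 4: 7, day 5: 7, day 6: 7, day 7: 4, day 8: 0, day 9: 0, day 10: 0, day 11: 0.
Peak is 7.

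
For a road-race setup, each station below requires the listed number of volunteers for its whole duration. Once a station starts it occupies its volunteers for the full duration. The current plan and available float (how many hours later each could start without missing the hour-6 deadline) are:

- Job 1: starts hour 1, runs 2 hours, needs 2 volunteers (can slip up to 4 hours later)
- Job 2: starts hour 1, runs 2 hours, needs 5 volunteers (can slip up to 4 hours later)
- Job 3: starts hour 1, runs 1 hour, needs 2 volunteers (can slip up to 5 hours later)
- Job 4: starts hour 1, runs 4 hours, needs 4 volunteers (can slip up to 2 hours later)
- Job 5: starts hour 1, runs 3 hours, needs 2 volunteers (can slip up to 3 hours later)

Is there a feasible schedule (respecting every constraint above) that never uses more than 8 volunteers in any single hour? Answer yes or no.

yes

Schedule Job 1@1, Job 2@1, Job 3@3, Job 4@3, Job 5@4: h1:7  h2:7  h3:6  h4:6  h5:6  h6:6 — peak 7 ≤ 8.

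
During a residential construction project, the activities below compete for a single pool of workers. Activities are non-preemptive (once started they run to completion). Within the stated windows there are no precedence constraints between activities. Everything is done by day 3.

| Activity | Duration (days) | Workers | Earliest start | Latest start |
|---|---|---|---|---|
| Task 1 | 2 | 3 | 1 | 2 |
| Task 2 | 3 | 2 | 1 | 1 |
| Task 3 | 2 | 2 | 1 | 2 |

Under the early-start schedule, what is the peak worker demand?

7

Early-start schedule: Task 1@1, Task 2@1, Task 3@1.
Load per day: day 1: 7, day 2: 7, day 3: 2.
Peak is 7.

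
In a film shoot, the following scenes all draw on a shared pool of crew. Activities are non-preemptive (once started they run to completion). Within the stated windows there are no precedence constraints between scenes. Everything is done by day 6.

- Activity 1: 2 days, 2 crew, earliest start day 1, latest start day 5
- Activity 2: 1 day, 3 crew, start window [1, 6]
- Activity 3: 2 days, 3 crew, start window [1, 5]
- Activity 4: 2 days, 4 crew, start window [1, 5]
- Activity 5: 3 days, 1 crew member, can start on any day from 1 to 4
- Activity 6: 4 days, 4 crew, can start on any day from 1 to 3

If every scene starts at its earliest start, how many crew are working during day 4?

4

At early start, day 4 has: Activity 6.
Demand: 4 = 4.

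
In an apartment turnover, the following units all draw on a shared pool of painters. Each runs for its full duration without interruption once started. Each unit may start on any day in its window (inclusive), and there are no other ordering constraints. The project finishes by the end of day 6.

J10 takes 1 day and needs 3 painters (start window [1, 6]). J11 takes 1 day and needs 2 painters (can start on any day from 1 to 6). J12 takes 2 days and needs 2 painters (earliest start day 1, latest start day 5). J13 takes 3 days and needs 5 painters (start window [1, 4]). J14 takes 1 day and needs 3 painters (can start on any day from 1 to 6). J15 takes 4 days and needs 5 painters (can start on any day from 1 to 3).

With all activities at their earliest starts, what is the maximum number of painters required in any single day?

Early-start schedule: J10@1, J11@1, J12@1, J13@1, J14@1, J15@1.
Load per day: day 1: 20, day 2: 12, day 3: 10, day 4: 5, day 5: 0, day 6: 0.
Peak is 20.

20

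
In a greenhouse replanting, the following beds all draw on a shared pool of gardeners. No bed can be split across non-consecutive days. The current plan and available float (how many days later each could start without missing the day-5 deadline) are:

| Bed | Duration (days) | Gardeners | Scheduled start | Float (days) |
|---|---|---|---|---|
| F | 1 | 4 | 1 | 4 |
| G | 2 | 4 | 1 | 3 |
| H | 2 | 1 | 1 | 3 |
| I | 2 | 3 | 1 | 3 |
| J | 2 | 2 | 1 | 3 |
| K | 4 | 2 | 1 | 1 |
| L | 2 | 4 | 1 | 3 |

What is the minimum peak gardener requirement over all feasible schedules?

Early-start (F@1, G@1, H@1, I@1, J@1, K@1, L@1) gives peak 20: d1:20  d2:16  d3:2  d4:2  d5:0.
Shift I→3, J→2, K→2, L→4.
Schedule F@1, G@1, H@1, I@3, J@2, K@2, L@4: d1:9  d2:9  d3:7  d4:9  d5:6 — peak 9.

9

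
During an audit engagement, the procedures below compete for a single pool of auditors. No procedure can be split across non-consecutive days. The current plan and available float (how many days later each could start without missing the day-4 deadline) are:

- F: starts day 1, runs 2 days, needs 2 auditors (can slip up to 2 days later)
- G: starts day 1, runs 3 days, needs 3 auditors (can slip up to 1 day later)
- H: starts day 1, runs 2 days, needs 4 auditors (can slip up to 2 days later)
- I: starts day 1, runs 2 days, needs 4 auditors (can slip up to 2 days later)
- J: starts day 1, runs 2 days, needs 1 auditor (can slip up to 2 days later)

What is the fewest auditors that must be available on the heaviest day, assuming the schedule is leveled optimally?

9

Early-start (F@1, G@1, H@1, I@1, J@1) gives peak 14: d1:14  d2:14  d3:3  d4:0.
Shift I→3, J→3.
Schedule F@1, G@1, H@1, I@3, J@3: d1:9  d2:9  d3:8  d4:5 — peak 9.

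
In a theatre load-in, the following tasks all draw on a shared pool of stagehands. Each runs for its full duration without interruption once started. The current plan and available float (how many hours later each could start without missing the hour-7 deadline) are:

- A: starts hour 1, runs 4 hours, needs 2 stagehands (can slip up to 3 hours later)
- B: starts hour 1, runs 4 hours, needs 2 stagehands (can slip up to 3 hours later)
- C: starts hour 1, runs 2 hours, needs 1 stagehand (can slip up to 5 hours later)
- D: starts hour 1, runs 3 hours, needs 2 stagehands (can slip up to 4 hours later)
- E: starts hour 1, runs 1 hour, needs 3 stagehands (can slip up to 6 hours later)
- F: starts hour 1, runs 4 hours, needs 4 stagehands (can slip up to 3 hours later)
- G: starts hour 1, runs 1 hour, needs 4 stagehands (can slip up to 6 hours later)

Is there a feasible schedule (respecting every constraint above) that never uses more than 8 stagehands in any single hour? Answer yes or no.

yes

Schedule A@1, B@1, C@1, D@1, E@5, F@4, G@6: h1:7  h2:7  h3:6  h4:8  h5:7  h6:8  h7:4 — peak 8 ≤ 8.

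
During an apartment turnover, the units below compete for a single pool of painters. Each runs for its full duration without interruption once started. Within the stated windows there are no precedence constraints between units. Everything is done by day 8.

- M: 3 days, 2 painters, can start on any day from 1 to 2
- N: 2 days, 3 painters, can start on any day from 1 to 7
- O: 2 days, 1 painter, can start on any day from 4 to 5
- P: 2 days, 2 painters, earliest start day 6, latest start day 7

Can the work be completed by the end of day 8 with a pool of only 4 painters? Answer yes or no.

yes

Schedule M@1, N@4, O@4, P@6: d1:2  d2:2  d3:2  d4:4  d5:4  d6:2  d7:2  d8:0 — peak 4 ≤ 4.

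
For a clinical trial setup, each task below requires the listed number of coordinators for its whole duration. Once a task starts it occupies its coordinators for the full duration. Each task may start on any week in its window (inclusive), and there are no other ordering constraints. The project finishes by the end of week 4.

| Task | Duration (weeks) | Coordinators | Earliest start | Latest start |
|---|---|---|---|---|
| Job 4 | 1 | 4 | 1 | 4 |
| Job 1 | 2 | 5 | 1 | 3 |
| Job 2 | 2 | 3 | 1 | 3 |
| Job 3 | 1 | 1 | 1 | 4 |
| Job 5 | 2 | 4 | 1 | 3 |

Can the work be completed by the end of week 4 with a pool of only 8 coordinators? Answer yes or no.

yes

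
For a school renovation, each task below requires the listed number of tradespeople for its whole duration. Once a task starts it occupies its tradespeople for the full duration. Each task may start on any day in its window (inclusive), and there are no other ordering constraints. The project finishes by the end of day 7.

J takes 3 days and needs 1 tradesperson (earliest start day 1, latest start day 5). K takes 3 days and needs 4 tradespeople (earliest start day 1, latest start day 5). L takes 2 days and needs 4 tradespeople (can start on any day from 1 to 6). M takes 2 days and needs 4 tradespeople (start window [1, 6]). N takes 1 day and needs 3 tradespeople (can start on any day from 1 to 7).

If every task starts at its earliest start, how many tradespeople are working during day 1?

At early start, day 1 has: J, K, L, M, N.
Demand: 1 + 4 + 4 + 4 + 3 = 16.

16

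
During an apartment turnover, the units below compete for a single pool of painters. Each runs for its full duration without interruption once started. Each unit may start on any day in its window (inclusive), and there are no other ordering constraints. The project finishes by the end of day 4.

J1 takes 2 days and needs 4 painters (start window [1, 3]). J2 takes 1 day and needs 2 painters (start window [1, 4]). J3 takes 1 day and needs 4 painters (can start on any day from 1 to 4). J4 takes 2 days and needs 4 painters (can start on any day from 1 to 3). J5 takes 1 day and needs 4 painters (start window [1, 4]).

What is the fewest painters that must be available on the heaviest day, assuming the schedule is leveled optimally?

Early-start (J1@1, J2@1, J3@1, J4@1, J5@1) gives peak 18: d1:18  d2:8  d3:0  d4:0.
Shift J3→2, J4→3, J5→3.
Schedule J1@1, J2@1, J3@2, J4@3, J5@3: d1:6  d2:8  d3:8  d4:4 — peak 8.

8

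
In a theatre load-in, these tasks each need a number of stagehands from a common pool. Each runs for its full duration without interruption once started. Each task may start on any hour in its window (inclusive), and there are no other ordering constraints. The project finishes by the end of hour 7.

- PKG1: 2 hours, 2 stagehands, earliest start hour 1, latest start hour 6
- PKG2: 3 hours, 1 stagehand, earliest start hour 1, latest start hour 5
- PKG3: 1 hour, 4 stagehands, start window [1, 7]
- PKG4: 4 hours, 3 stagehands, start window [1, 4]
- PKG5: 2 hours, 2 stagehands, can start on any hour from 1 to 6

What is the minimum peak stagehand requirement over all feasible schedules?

4

Early-start (PKG1@1, PKG2@1, PKG3@1, PKG4@1, PKG5@1) gives peak 12: h1:12  h2:8  h3:4  h4:3  h5:0  h6:0  h7:0.
Shift PKG2→3, PKG3→7, PKG4→3.
Schedule PKG1@1, PKG2@3, PKG3@7, PKG4@3, PKG5@1: h1:4  h2:4  h3:4  h4:4  h5:4  h6:3  h7:4 — peak 4.
Total stagehand-hours = 27 over 7 hours ⇒ peak ≥ ⌈27/7⌉ = 4, so 4 is optimal.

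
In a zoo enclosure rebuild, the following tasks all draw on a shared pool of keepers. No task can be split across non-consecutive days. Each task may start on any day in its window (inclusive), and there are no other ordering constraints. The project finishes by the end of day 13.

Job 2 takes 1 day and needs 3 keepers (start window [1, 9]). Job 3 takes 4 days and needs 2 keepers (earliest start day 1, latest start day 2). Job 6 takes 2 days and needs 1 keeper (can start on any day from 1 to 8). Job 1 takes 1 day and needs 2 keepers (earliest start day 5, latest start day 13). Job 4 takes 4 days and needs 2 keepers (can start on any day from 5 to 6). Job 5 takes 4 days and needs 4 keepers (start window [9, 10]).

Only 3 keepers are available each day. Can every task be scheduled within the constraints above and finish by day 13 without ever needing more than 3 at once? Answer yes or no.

no

The minimum achievable peak is 4; 3 < 4, so no feasible schedule stays within the cap.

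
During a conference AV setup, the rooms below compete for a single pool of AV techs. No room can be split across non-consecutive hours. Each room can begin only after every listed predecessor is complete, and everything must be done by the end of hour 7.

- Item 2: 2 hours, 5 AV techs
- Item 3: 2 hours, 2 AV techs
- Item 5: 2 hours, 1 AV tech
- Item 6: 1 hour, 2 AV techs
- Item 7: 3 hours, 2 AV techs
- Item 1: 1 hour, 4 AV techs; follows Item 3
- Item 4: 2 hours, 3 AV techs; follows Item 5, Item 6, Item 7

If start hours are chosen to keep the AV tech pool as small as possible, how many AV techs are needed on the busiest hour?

Early-start (Item 2@1, Item 3@1, Item 5@1, Item 6@1, Item 7@1, Item 1@3, Item 4@4) gives peak 12: h1:12  h2:10  h3:6  h4:3  h5:3  h6:0  h7:0.
Shift Item 3→3, Item 6→3, Item 7→3, Item 1→5, Item 4→6.
Schedule Item 2@1, Item 3@3, Item 5@1, Item 6@3, Item 7@3, Item 1@5, Item 4@6: h1:6  h2:6  h3:6  h4:4  h5:6  h6:3  h7:3 — peak 6.

6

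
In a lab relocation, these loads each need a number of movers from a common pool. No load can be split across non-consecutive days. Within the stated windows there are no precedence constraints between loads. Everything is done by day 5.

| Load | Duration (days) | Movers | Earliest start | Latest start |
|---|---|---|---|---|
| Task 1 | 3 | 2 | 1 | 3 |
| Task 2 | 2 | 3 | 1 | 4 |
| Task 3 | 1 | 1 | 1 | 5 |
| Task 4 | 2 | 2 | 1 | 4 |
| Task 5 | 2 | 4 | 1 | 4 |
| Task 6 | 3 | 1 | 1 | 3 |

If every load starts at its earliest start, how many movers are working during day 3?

At early start, day 3 has: Task 1, Task 6.
Demand: 2 + 1 = 3.

3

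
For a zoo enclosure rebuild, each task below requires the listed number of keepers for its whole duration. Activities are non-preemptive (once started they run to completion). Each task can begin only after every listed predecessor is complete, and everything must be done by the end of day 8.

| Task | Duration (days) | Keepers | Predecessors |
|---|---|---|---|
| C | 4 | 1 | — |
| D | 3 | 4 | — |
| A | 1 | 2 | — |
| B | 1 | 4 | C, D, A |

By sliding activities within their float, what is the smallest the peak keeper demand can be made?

4

Early-start (C@1, D@1, A@1, B@5) gives peak 7: d1:7  d2:5  d3:5  d4:1  d5:4  d6:0  d7:0  d8:0.
Shift D→5, B→8.
Schedule C@1, D@5, A@1, B@8: d1:3  d2:1  d3:1  d4:1  d5:4  d6:4  d7:4  d8:4 — peak 4.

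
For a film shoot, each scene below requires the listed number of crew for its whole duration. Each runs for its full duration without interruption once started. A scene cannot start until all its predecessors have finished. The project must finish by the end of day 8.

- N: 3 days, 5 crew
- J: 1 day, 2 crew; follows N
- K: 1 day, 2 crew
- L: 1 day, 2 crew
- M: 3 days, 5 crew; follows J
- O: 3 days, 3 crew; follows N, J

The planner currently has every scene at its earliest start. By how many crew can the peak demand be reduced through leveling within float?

1

Early-start peak: d1:9  d2:5  d3:5  d4:2  d5:8  d6:8  d7:8  d8:0 ⇒ 9.
Leveled (N@1, J@4, K@1, L@2, M@5, O@5): d1:7  d2:7  d3:5  d4:2  d5:8  d6:8  d7:8  d8:0 ⇒ 8.
Reduction 9 − 8 = 1.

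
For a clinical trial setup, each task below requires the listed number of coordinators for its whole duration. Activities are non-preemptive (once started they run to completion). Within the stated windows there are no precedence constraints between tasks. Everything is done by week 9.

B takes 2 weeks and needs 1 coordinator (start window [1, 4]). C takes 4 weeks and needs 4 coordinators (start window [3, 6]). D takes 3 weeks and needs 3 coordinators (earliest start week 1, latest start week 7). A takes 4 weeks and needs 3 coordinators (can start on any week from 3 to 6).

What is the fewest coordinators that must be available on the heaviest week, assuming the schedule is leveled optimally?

Early-start (B@1, C@3, D@1, A@3) gives peak 10: w1:4  w2:4  w3:10  w4:7  w5:7  w6:7  w7:0  w8:0  w9:0.
Shift A→4.
Schedule B@1, C@3, D@1, A@4: w1:4  w2:4  w3:7  w4:7  w5:7  w6:7  w7:3  w8:0  w9:0 — peak 7.

7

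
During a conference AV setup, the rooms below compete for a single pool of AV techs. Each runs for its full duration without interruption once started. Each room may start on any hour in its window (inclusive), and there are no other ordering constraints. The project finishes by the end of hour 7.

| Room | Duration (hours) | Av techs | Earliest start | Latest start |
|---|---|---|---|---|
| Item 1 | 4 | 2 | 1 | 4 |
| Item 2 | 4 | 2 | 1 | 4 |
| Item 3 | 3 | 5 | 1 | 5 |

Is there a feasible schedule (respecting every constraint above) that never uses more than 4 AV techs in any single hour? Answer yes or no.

Total AV tech-hours = 31; over 7 hours the average is 31/7 > 4, so some hour must exceed 4.

no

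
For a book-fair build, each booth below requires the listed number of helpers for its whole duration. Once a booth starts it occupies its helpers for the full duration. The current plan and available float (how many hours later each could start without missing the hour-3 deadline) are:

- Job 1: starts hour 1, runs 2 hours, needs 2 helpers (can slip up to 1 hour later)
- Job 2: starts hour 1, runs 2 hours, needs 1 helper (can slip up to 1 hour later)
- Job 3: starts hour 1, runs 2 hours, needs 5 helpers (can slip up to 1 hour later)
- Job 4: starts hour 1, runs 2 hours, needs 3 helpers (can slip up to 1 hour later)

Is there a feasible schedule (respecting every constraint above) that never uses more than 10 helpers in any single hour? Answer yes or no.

no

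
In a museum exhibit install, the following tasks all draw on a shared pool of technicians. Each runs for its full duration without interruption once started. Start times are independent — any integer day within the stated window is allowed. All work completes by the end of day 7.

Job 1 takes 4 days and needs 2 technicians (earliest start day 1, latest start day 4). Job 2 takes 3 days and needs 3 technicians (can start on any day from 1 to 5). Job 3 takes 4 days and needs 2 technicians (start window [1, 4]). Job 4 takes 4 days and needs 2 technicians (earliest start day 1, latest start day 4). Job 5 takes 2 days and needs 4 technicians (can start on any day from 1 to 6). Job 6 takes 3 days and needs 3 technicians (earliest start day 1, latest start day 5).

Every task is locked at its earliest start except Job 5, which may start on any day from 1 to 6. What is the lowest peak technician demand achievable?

12

Job 5@1: d1:16  d2:16  d3:12  d4:6  d5:0  d6:0  d7:0 → peak 16
Job 5@2: d1:12  d2:16  d3:16  d4:6  d5:0  d6:0  d7:0 → peak 16
Job 5@3: d1:12  d2:12  d3:16  d4:10  d5:0  d6:0  d7:0 → peak 16
Job 5@4: d1:12  d2:12  d3:12  d4:10  d5:4  d6:0  d7:0 → peak 12
Job 5@5: d1:12  d2:12  d3:12  d4:6  d5:4  d6:4  d7:0 → peak 12
Job 5@6: d1:12  d2:12  d3:12  d4:6  d5:0  d6:4  d7:4 → peak 12
Best is Job 5@4, peak 12.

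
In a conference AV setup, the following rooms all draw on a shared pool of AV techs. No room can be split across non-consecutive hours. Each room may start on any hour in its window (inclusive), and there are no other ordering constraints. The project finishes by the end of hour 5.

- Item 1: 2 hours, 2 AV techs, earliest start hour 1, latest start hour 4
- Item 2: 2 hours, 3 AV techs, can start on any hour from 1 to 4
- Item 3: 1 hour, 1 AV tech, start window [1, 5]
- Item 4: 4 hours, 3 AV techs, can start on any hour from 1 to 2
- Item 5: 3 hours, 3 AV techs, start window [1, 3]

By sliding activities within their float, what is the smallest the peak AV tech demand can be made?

8

Early-start (Item 1@1, Item 2@1, Item 3@1, Item 4@1, Item 5@1) gives peak 12: h1:12  h2:11  h3:6  h4:3  h5:0.
Shift Item 4→2, Item 5→3.
Schedule Item 1@1, Item 2@1, Item 3@1, Item 4@2, Item 5@3: h1:6  h2:8  h3:6  h4:6  h5:6 — peak 8.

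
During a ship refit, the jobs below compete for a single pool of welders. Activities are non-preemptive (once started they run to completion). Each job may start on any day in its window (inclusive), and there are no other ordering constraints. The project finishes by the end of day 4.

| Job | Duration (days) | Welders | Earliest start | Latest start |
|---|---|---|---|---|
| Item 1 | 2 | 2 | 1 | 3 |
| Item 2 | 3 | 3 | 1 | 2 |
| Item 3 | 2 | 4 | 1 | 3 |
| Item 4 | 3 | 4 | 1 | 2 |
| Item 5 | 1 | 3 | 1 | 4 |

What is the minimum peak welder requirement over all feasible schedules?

11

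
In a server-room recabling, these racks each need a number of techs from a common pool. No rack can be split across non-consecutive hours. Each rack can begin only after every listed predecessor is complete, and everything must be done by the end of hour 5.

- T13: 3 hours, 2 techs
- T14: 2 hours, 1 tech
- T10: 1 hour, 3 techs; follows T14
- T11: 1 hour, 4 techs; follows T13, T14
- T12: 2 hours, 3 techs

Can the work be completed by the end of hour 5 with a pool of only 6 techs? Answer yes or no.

yes

Schedule T13@1, T14@1, T10@3, T11@4, T12@1: h1:6  h2:6  h3:5  h4:4  h5:0 — peak 6 ≤ 6.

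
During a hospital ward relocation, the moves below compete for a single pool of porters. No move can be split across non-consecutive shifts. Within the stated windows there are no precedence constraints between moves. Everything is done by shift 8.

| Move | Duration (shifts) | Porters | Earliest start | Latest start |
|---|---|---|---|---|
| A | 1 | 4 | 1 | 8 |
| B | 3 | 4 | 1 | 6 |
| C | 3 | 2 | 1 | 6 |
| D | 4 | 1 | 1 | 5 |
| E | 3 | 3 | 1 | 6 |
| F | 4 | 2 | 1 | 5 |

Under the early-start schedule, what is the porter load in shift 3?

12

At early start, shift 3 has: B, C, D, E, F.
Demand: 4 + 2 + 1 + 3 + 2 = 12.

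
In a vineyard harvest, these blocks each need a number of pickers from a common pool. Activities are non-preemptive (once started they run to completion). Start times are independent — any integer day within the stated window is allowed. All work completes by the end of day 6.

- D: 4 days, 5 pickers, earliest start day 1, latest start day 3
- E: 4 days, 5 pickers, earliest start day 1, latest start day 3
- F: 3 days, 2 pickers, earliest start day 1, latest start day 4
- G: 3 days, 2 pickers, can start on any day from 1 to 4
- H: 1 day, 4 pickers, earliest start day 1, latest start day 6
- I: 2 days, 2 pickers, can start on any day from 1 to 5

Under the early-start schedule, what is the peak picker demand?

20

Early-start schedule: D@1, E@1, F@1, G@1, H@1, I@1.
Load per day: day 1: 20, day 2: 16, day 3: 14, day 4: 10, day 5: 0, day 6: 0.
Peak is 20.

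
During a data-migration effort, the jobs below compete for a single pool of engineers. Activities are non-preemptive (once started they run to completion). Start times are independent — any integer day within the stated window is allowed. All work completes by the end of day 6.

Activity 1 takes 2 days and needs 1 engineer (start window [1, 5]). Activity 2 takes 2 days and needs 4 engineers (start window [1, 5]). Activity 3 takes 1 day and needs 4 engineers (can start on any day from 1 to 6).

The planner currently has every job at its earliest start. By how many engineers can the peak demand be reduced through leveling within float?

Early-start peak: d1:9  d2:5  d3:0  d4:0  d5:0  d6:0 ⇒ 9.
Leveled (Activity 1@1, Activity 2@3, Activity 3@5): d1:1  d2:1  d3:4  d4:4  d5:4  d6:0 ⇒ 4.
Reduction 9 − 4 = 5.

5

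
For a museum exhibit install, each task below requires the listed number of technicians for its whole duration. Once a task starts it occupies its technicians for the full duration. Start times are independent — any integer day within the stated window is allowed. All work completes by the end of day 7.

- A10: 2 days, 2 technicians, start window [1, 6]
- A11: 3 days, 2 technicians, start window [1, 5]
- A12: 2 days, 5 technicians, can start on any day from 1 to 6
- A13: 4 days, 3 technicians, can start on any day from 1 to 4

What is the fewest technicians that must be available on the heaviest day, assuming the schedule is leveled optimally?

Early-start (A10@1, A11@1, A12@1, A13@1) gives peak 12: d1:12  d2:12  d3:5  d4:3  d5:0  d6:0  d7:0.
Shift A11→3, A12→6.
Schedule A10@1, A11@3, A12@6, A13@1: d1:5  d2:5  d3:5  d4:5  d5:2  d6:5  d7:5 — peak 5.
Total technician-days = 32 over 7 days ⇒ peak ≥ ⌈32/7⌉ = 5, so 5 is optimal.

5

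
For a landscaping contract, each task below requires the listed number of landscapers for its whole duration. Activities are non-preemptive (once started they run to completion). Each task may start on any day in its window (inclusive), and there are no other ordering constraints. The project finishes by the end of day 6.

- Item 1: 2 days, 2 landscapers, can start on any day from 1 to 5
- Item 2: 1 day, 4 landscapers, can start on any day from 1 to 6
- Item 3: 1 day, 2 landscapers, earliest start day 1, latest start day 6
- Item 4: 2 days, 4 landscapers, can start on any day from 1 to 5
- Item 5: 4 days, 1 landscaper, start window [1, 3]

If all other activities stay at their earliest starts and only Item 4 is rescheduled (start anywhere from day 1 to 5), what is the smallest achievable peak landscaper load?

9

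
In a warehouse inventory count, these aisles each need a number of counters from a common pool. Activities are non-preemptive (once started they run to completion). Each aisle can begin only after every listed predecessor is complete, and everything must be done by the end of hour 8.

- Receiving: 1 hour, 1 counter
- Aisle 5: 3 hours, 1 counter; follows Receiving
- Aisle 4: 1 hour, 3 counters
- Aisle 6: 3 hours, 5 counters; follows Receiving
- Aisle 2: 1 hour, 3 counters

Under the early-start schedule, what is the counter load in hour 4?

6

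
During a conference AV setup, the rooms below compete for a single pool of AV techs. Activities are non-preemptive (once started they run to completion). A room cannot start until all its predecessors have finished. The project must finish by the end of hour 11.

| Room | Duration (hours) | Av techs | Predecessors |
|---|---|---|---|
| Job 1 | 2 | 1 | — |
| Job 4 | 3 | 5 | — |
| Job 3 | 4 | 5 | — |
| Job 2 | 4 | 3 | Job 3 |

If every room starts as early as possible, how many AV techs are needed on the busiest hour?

11

Early-start schedule: Job 1@1, Job 4@1, Job 3@1, Job 2@5.
Load per hour: hour 1: 11, hour 2: 11, hour 3: 10, hour 4: 5, hour 5: 3, hour 6: 3, hour 7: 3, hour 8: 3, hour 9: 0, hour 10: 0, hour 11: 0.
Peak is 11.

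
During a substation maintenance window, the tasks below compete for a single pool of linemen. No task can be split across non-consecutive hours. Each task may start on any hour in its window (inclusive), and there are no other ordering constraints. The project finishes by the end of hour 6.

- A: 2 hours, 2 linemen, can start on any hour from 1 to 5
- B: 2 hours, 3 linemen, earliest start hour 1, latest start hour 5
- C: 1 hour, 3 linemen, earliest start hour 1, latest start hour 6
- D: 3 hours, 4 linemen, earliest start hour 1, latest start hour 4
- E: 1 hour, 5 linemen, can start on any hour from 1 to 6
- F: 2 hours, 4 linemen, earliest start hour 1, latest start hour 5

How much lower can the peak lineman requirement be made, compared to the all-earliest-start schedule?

14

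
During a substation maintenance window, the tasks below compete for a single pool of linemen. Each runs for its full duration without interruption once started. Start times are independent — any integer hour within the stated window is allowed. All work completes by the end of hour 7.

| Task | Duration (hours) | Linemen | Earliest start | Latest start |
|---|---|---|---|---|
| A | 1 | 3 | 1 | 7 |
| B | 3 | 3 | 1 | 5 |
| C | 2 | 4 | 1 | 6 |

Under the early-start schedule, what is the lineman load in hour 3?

3

At early start, hour 3 has: B.
Demand: 3 = 3.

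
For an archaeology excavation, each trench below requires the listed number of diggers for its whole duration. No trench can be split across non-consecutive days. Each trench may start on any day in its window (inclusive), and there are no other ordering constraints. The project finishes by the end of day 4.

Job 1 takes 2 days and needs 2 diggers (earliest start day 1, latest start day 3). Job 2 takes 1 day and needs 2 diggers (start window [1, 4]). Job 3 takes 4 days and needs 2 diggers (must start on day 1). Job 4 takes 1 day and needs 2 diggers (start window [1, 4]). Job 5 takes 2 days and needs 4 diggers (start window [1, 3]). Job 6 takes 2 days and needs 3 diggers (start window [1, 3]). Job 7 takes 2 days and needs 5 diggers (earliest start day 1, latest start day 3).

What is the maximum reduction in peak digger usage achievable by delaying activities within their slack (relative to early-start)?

10

Early-start peak: d1:20  d2:16  d3:2  d4:2 ⇒ 20.
Leveled (Job 1@1, Job 2@1, Job 3@1, Job 4@2, Job 5@1, Job 6@3, Job 7@3): d1:10  d2:10  d3:10  d4:10 ⇒ 10.
Reduction 20 − 10 = 10.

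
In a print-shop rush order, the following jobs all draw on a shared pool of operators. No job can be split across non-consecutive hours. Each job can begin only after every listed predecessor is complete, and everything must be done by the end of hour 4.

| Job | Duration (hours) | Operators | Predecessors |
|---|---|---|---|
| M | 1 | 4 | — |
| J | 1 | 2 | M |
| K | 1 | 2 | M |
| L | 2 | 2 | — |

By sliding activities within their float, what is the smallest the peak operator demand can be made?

Early-start (M@1, J@2, K@2, L@1) gives peak 6: h1:6  h2:6  h3:0  h4:0.
Shift L→3.
Schedule M@1, J@2, K@2, L@3: h1:4  h2:4  h3:2  h4:2 — peak 4.

4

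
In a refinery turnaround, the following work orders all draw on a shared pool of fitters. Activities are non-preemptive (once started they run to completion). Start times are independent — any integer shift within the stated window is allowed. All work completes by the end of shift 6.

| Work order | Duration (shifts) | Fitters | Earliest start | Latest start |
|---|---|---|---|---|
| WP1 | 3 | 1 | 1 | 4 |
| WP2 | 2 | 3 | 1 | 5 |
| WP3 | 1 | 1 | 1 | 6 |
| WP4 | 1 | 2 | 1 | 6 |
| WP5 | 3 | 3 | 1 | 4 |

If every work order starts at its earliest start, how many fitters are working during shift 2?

7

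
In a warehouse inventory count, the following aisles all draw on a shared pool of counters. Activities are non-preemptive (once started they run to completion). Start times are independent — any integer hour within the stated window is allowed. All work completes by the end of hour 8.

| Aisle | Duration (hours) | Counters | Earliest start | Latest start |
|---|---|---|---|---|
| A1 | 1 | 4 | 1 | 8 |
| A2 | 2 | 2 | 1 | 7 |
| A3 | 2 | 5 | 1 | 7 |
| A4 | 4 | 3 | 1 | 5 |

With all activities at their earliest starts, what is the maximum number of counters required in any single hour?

14

Early-start schedule: A1@1, A2@1, A3@1, A4@1.
Load per hour: hour 1: 14, hour 2: 10, hour 3: 3, hour 4: 3, hour 5: 0, hour 6: 0, hour 7: 0, hour 8: 0.
Peak is 14.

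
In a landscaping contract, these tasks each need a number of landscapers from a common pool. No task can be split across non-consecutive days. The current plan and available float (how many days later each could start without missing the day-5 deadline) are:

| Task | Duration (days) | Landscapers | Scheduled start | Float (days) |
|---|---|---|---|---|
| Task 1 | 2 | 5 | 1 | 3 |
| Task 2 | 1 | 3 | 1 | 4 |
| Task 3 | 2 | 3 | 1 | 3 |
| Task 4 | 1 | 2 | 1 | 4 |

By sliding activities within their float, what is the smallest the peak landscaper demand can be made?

5

Early-start (Task 1@1, Task 2@1, Task 3@1, Task 4@1) gives peak 13: d1:13  d2:8  d3:0  d4:0  d5:0.
Shift Task 2→3, Task 3→4, Task 4→3.
Schedule Task 1@1, Task 2@3, Task 3@4, Task 4@3: d1:5  d2:5  d3:5  d4:3  d5:3 — peak 5.
Total landscaper-days = 21 over 5 days ⇒ peak ≥ ⌈21/5⌉ = 5, so 5 is optimal.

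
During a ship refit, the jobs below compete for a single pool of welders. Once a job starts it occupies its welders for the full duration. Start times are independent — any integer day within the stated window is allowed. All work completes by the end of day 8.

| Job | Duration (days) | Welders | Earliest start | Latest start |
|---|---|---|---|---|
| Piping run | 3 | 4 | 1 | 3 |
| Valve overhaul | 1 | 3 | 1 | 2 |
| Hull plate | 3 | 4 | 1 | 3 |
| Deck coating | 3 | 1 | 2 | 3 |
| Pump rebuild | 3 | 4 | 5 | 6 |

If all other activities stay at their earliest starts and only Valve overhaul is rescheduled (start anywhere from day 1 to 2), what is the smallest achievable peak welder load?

11

Valve overhaul@1: d1:11  d2:9  d3:9  d4:1  d5:4  d6:4  d7:4  d8:0 → peak 11
Valve overhaul@2: d1:8  d2:12  d3:9  d4:1  d5:4  d6:4  d7:4  d8:0 → peak 12
Best is Valve overhaul@1, peak 11.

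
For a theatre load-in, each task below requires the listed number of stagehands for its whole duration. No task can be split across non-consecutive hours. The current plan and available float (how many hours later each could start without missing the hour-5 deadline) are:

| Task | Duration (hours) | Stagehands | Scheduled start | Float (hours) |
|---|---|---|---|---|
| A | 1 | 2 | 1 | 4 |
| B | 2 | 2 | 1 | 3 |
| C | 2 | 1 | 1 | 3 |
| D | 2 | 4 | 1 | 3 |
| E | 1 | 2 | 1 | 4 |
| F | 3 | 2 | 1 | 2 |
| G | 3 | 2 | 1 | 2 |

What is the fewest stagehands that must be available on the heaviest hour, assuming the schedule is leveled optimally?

7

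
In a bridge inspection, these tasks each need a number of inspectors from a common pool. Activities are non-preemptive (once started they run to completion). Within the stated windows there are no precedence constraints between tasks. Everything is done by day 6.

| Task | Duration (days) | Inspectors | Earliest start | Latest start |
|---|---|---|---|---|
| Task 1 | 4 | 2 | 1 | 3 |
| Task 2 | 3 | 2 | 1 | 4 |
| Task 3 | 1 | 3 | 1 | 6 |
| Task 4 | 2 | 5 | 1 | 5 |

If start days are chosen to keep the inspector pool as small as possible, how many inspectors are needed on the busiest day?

5

Early-start (Task 1@1, Task 2@1, Task 3@1, Task 4@1) gives peak 12: d1:12  d2:9  d3:4  d4:2  d5:0  d6:0.
Shift Task 3→4, Task 4→5.
Schedule Task 1@1, Task 2@1, Task 3@4, Task 4@5: d1:4  d2:4  d3:4  d4:5  d5:5  d6:5 — peak 5.
Total inspector-days = 27 over 6 days ⇒ peak ≥ ⌈27/6⌉ = 5, so 5 is optimal.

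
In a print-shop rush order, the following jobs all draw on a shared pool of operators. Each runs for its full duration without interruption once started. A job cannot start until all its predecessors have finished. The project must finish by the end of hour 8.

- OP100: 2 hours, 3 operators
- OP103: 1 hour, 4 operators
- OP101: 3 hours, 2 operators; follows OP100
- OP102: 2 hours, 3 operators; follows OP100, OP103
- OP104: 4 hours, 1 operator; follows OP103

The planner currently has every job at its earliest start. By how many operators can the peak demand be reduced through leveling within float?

3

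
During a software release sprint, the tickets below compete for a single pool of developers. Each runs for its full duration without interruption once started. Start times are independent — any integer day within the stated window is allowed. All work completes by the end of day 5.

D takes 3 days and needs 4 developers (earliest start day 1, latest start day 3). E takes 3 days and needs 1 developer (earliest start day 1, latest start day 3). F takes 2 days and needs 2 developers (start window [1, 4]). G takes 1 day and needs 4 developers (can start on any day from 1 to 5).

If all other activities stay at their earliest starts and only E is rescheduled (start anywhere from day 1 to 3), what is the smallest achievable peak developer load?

10

E@1: d1:11  d2:7  d3:5  d4:0  d5:0 → peak 11
E@2: d1:10  d2:7  d3:5  d4:1  d5:0 → peak 10
E@3: d1:10  d2:6  d3:5  d4:1  d5:1 → peak 10
Best is E@2, peak 10.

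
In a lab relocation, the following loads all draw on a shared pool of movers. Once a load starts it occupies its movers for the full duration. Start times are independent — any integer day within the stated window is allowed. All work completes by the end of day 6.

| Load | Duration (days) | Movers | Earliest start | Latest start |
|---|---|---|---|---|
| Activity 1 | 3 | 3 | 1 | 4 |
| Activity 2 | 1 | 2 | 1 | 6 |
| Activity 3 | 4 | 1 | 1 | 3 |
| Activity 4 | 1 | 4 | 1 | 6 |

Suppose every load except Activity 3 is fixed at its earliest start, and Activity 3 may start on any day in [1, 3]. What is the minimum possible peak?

9

Activity 3@1: d1:10  d2:4  d3:4  d4:1  d5:0  d6:0 → peak 10
Activity 3@2: d1:9  d2:4  d3:4  d4:1  d5:1  d6:0 → peak 9
Activity 3@3: d1:9  d2:3  d3:4  d4:1  d5:1  d6:1 → peak 9
Best is Activity 3@2, peak 9.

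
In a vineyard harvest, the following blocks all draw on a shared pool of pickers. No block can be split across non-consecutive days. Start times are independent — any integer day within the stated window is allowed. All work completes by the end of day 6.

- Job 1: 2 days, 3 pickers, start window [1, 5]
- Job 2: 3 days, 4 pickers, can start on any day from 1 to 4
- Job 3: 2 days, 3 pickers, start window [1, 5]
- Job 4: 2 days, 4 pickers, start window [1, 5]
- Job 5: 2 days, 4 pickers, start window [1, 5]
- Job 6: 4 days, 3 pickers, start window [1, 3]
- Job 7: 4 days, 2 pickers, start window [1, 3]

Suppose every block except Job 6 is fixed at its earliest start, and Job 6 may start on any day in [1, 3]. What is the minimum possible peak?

Job 6@1: d1:23  d2:23  d3:9  d4:5  d5:0  d6:0 → peak 23
Job 6@2: d1:20  d2:23  d3:9  d4:5  d5:3  d6:0 → peak 23
Job 6@3: d1:20  d2:20  d3:9  d4:5  d5:3  d6:3 → peak 20
Best is Job 6@3, peak 20.

20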